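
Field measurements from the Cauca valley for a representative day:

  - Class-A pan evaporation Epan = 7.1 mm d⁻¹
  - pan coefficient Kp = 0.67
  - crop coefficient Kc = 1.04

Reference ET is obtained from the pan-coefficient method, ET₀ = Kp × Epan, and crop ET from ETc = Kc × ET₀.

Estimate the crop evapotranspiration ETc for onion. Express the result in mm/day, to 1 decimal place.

4.9 mm/day

ET₀ = 0.67 × 7.1 = 4.7570 mm/d
ETc = Kc × ET₀ = 1.04 × 4.7570 = 4.9473 mm/d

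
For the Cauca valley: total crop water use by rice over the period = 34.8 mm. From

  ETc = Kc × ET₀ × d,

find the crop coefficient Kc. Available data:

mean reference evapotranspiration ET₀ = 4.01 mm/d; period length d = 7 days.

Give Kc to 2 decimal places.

ETc = Kc × ET₀ × d  ⇒  Kc = ETc / (ET₀ × d)
Kc = 34.8 / (4.01 × 7) = 34.8 / 28.07 = 1.2398

1.24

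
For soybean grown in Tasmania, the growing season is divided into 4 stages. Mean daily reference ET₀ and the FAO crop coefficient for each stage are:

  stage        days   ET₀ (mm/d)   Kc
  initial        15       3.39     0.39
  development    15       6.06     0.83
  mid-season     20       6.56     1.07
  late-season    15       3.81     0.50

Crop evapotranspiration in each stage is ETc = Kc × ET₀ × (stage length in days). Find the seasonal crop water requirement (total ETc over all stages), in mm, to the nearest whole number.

264 mm

initial: 0.39 × 3.39 × 15 = 19.83 mm
development: 0.83 × 6.06 × 15 = 75.45 mm
mid-season: 1.07 × 6.56 × 20 = 140.38 mm
late-season: 0.50 × 3.81 × 15 = 28.58 mm
Seasonal total = 264.24 mm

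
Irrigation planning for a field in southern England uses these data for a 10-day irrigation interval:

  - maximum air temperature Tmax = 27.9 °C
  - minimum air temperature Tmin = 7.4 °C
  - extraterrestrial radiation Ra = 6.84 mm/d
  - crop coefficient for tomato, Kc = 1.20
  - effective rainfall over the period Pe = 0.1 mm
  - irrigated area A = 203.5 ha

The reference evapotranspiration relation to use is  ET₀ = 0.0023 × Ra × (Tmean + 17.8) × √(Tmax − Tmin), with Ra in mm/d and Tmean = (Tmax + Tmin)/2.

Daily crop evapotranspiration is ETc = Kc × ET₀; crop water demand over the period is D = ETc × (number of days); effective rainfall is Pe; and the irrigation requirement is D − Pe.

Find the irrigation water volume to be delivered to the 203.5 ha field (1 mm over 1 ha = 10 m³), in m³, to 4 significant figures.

61460 m³

Tmean = (27.9 + 7.4)/2 = 17.65 °C
ET₀ = 0.0023 × 6.84 × (17.65 + 17.8) × √20.5 = 0.0023 × 6.84 × 35.45 × 4.5277 = 2.5251 mm/d
ETc = Kc × ET₀ = 1.20 × 2.5251 = 3.0301 mm/d
Crop demand D = ETc × 10 d = 3.0301 × 10 = 30.301 mm
D − Pe = 30.301 − 0.1 = 30.201 mm
Volume = 30.201 mm × 203.5 ha × 10 = 61459.0 m³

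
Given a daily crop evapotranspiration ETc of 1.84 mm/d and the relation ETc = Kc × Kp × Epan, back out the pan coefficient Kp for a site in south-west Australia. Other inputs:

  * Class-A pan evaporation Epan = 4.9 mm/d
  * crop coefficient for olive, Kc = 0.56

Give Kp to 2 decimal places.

0.67

ETc = Kc × Kp × Epan  ⇒  Kp = ETc / (Kc × Epan)
Kp = 1.84 / (0.56 × 4.9) = 1.84 / 2.744 = 0.6706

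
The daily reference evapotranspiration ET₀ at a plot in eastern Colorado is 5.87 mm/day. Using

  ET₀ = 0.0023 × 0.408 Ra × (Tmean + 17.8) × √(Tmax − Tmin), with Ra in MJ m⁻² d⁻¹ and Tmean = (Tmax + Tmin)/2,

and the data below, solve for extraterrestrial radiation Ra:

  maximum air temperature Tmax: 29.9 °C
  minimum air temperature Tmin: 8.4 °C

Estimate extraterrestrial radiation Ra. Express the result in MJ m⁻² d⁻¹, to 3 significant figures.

Tmean = (29.9+8.4)/2 = 19.15 °C; ΔT = 21.5
Ra = ET₀ / [0.0023 × 0.408 × (Tmean+17.8) × √ΔT]
   = 5.87 / (0.0023 × 0.408 × 36.95 × 4.6368) = 36.510 MJ m⁻² d⁻¹

36.5 MJ m⁻² d⁻¹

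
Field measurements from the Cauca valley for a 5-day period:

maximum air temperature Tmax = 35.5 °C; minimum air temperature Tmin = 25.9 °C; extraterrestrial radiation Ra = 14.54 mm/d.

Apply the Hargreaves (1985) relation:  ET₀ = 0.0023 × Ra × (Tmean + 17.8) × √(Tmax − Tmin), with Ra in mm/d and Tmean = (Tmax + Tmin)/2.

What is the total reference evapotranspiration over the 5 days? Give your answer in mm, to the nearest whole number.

25 mm

Tmean = (35.5 + 25.9)/2 = 30.70 °C
ET₀ = 0.0023 × 14.54 × (30.70 + 17.8) × √9.6 = 0.0023 × 14.54 × 48.50 × 3.0984 = 5.0254 mm/d
Over 5 days: 5.0254 × 5 = 25.127 mm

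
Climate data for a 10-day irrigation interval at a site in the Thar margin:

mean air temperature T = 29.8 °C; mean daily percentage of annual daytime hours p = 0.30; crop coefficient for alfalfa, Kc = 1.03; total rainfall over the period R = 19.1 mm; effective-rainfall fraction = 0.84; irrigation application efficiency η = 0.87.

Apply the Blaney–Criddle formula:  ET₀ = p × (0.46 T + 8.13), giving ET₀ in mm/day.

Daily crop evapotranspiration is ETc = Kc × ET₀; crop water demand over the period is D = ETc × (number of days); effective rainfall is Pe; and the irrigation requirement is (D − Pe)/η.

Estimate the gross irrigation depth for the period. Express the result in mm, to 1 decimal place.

ET₀ = 0.30 × (0.46 × 29.8 + 8.13) = 0.30 × 21.838 = 6.5514 mm/d
ETc = Kc × ET₀ = 1.03 × 6.5514 = 6.7479 mm/d
Crop demand D = ETc × 10 d = 6.7479 × 10 = 67.479 mm
Pe = 0.84 × 19.1 = 16.044 mm
D − Pe = 67.479 − 16.044 = 51.435 mm
Gross irrigation = 51.435 / 0.87 = 59.121 mm

59.1 mm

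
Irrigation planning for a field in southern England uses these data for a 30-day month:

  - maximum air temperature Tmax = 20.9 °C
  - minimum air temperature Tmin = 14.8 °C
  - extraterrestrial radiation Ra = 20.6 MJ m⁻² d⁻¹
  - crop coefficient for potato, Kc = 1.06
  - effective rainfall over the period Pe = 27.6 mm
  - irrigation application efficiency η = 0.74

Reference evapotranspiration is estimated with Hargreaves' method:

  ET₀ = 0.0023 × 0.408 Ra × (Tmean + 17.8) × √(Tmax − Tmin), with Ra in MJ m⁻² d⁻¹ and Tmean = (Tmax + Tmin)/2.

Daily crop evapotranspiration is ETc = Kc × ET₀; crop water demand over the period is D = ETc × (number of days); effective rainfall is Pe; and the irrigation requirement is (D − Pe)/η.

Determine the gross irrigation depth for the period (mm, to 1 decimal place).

35.8 mm

Tmean = (20.9 + 14.8)/2 = 17.85 °C
0.408 Ra = 0.408 × 20.6 = 8.4048 mm/d equivalent
ET₀ = 0.0023 × 8.4048 × (17.85 + 17.8) × √6.1 = 0.0023 × 8.4048 × 35.65 × 2.4698 = 1.7021 mm/d
ETc = Kc × ET₀ = 1.06 × 1.7021 = 1.8042 mm/d
Crop demand D = ETc × 30 d = 1.8042 × 30 = 54.126 mm
D − Pe = 54.126 − 27.6 = 26.526 mm
Gross irrigation = 26.526 / 0.74 = 35.846 mm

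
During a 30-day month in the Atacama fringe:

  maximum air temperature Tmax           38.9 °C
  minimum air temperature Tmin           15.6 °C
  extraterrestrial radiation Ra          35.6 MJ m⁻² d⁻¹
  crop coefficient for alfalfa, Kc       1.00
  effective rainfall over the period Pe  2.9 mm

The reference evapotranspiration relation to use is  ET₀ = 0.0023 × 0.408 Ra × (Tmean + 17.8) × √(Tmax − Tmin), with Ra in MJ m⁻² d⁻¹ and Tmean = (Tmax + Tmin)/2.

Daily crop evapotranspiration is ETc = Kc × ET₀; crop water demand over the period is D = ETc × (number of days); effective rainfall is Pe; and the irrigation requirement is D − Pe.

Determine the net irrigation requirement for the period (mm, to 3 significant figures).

215 mm

Tmean = (38.9 + 15.6)/2 = 27.25 °C
0.408 Ra = 0.408 × 35.6 = 14.5248 mm/d equivalent
ET₀ = 0.0023 × 14.5248 × (27.25 + 17.8) × √23.3 = 0.0023 × 14.5248 × 45.05 × 4.8270 = 7.2646 mm/d
ETc = Kc × ET₀ = 1.00 × 7.2646 = 7.2646 mm/d
Crop demand D = ETc × 30 d = 7.2646 × 30 = 217.938 mm
D − Pe = 217.938 − 2.9 = 215.038 mm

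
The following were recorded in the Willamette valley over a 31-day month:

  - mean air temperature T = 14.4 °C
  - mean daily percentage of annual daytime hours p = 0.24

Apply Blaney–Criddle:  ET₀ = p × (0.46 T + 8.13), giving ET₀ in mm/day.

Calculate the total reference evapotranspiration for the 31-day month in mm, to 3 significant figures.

110 mm

ET₀ = 0.24 × (0.46 × 14.4 + 8.13) = 0.24 × 14.754 = 3.5410 mm/d
Monthly total = 3.5410 × 31 = 109.771 mm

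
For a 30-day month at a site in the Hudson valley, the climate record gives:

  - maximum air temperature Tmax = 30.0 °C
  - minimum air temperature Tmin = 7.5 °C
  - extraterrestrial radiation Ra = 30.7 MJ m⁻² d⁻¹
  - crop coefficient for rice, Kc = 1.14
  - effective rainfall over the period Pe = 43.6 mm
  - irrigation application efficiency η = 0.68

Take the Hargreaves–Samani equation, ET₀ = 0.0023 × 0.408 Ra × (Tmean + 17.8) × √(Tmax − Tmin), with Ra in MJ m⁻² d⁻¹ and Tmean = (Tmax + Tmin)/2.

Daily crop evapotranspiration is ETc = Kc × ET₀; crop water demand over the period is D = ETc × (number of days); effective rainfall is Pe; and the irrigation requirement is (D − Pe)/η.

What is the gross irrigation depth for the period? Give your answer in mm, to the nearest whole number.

Tmean = (30.0 + 7.5)/2 = 18.75 °C
0.408 Ra = 0.408 × 30.7 = 12.5256 mm/d equivalent
ET₀ = 0.0023 × 12.5256 × (18.75 + 17.8) × √22.5 = 0.0023 × 12.5256 × 36.55 × 4.7434 = 4.9946 mm/d
ETc = Kc × ET₀ = 1.14 × 4.9946 = 5.6938 mm/d
Crop demand D = ETc × 30 d = 5.6938 × 30 = 170.814 mm
D − Pe = 170.814 − 43.6 = 127.214 mm
Gross irrigation = 127.214 / 0.68 = 187.079 mm

187 mm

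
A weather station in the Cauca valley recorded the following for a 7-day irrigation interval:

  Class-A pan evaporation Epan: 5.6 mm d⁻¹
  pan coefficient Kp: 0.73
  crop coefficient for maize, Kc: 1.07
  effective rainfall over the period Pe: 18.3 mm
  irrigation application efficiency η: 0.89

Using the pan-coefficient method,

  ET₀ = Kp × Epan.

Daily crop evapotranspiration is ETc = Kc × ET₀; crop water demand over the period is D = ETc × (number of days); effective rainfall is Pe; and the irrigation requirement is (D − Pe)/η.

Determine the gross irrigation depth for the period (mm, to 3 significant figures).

ET₀ = 0.73 × 5.6 = 4.0880 mm/d
ETc = Kc × ET₀ = 1.07 × 4.0880 = 4.3742 mm/d
Crop demand D = ETc × 7 d = 4.3742 × 7 = 30.619 mm
D − Pe = 30.619 − 18.3 = 12.319 mm
Gross irrigation = 12.319 / 0.89 = 13.842 mm

13.8 mm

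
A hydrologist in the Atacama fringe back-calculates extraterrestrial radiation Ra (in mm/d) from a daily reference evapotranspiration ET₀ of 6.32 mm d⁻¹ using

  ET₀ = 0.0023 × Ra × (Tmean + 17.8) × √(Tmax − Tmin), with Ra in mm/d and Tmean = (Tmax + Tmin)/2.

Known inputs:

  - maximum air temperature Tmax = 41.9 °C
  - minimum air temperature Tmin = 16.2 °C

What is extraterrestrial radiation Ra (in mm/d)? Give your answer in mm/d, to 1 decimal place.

Tmean = 29.05 °C; √ΔT = 5.0695
Ra = ET₀ / [0.0023 × (Tmean+17.8) × √ΔT] = 6.32 / (0.0023 × 46.85 × 5.0695) = 11.569 mm/d

11.6 mm/d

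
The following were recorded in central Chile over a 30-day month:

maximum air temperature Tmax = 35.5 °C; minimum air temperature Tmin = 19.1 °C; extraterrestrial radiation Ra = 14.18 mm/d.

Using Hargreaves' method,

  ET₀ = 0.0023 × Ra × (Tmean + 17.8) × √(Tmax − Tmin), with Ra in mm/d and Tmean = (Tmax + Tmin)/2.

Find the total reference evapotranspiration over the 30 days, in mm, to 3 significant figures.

179 mm

Tmean = (35.5 + 19.1)/2 = 27.30 °C
ET₀ = 0.0023 × 14.18 × (27.30 + 17.8) × √16.4 = 0.0023 × 14.18 × 45.10 × 4.0497 = 5.9567 mm/d
Over 30 days: 5.9567 × 30 = 178.701 mm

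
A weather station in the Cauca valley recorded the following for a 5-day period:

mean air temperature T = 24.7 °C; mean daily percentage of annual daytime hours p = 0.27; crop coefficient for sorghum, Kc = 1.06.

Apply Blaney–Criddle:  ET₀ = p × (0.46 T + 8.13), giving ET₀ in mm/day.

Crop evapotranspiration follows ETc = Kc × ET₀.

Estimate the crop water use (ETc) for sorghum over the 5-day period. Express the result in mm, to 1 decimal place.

ET₀ = 0.27 × (0.46 × 24.7 + 8.13) = 0.27 × 19.492 = 5.2628 mm/d
ETc = Kc × ET₀ = 1.06 × 5.2628 = 5.5786 mm/d
Over 5 days: 5.5786 × 5 = 27.893 mm

27.9 mm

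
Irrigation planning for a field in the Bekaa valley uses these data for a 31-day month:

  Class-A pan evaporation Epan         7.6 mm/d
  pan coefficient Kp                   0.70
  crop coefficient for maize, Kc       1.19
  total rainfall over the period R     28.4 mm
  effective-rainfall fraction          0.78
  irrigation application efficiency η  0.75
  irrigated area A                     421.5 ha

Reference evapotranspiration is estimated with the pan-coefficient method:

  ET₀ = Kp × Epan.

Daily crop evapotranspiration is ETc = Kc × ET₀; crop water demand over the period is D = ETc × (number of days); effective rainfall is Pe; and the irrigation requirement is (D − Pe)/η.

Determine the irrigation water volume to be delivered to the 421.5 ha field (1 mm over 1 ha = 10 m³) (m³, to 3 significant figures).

978000 m³

ET₀ = 0.70 × 7.6 = 5.3200 mm/d
ETc = Kc × ET₀ = 1.19 × 5.3200 = 6.3308 mm/d
Crop demand D = ETc × 31 d = 6.3308 × 31 = 196.255 mm
Pe = 0.78 × 28.4 = 22.152 mm
D − Pe = 196.255 − 22.152 = 174.103 mm
Gross irrigation = 174.103 / 0.75 = 232.137 mm
Volume = 232.137 mm × 421.5 ha × 10 = 978457.5 m³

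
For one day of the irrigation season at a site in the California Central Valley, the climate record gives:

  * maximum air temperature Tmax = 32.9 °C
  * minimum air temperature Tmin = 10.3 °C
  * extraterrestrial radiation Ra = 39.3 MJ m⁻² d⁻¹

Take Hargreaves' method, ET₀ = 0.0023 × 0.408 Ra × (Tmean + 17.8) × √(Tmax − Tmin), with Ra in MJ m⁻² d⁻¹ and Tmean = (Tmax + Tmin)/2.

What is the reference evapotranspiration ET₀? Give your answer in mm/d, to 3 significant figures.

6.91 mm/d

Tmean = (32.9 + 10.3)/2 = 21.60 °C
0.408 Ra = 0.408 × 39.3 = 16.0344 mm/d equivalent
ET₀ = 0.0023 × 16.0344 × (21.60 + 17.8) × √22.6 = 0.0023 × 16.0344 × 39.40 × 4.7539 = 6.9076 mm/d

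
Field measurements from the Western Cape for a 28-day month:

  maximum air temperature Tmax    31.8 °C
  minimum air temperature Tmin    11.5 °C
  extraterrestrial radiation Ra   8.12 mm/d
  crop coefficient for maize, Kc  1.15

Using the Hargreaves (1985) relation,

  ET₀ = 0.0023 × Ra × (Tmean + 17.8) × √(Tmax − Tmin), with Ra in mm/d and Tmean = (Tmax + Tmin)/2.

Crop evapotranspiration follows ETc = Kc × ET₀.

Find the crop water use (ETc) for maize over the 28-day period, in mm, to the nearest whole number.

107 mm

Tmean = (31.8 + 11.5)/2 = 21.65 °C
ET₀ = 0.0023 × 8.12 × (21.65 + 17.8) × √20.3 = 0.0023 × 8.12 × 39.45 × 4.5056 = 3.3196 mm/d
ETc = Kc × ET₀ = 1.15 × 3.3196 = 3.8175 mm/d
Over 28 days: 3.8175 × 28 = 106.890 mm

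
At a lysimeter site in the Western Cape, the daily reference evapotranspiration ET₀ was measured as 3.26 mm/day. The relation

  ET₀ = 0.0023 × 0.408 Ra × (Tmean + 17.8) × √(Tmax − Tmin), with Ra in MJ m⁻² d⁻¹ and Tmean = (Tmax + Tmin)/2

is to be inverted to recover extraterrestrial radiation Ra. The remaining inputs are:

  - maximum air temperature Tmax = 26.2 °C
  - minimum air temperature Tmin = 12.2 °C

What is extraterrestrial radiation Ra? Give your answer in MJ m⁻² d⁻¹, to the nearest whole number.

25 MJ m⁻² d⁻¹

Tmean = (26.2+12.2)/2 = 19.20 °C; ΔT = 14.0
Ra = ET₀ / [0.0023 × 0.408 × (Tmean+17.8) × √ΔT]
   = 3.26 / (0.0023 × 0.408 × 37.00 × 3.7417) = 25.093 MJ m⁻² d⁻¹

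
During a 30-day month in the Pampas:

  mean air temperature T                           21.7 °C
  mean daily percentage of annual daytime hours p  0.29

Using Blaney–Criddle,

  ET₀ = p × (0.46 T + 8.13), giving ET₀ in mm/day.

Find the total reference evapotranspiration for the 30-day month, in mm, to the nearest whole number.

ET₀ = 0.29 × (0.46 × 21.7 + 8.13) = 0.29 × 18.112 = 5.2525 mm/d
Monthly total = 5.2525 × 30 = 157.575 mm

158 mm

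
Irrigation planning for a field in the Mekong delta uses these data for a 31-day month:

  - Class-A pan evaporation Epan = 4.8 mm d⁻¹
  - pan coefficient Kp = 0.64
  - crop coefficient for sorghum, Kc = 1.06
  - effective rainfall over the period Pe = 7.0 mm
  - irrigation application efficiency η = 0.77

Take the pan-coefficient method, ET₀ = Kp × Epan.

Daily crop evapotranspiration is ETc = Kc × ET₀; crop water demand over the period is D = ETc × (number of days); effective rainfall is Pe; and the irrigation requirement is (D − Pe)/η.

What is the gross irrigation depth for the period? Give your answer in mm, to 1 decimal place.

122.0 mm

ET₀ = 0.64 × 4.8 = 3.0720 mm/d
ETc = Kc × ET₀ = 1.06 × 3.0720 = 3.2563 mm/d
Crop demand D = ETc × 31 d = 3.2563 × 31 = 100.945 mm
D − Pe = 100.945 − 7.0 = 93.945 mm
Gross irrigation = 93.945 / 0.77 = 122.006 mm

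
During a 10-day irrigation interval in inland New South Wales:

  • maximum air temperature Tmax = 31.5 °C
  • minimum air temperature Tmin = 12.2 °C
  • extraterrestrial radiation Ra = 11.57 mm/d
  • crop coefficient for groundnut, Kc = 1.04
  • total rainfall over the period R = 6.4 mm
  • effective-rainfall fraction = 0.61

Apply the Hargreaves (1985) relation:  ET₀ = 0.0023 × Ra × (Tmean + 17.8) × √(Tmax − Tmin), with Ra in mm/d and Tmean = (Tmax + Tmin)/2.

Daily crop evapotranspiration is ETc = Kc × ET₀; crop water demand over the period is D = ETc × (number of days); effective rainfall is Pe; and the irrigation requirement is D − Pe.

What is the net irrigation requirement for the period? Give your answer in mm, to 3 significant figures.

Tmean = (31.5 + 12.2)/2 = 21.85 °C
ET₀ = 0.0023 × 11.57 × (21.85 + 17.8) × √19.3 = 0.0023 × 11.57 × 39.65 × 4.3932 = 4.6354 mm/d
ETc = Kc × ET₀ = 1.04 × 4.6354 = 4.8208 mm/d
Crop demand D = ETc × 10 d = 4.8208 × 10 = 48.208 mm
Pe = 0.61 × 6.4 = 3.904 mm
D − Pe = 48.208 − 3.904 = 44.304 mm

44.3 mm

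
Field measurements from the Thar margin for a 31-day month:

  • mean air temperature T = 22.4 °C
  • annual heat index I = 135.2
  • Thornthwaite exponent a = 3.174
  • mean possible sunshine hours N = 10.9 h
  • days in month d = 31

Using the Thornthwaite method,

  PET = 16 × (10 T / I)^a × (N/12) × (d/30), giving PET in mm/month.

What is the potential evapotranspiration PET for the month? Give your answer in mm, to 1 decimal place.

10T/I = 10 × 22.4 / 135.2 = 1.6568
(10T/I)^a = 1.6568^3.174 = 4.9655
Uncorrected PET = 16 × 4.9655 = 79.448 mm
Correction = (N/12)(d/30) = (10.9/12)(31/30) = 0.9386
PET = 79.448 × 0.9386 = 74.570 mm/month

74.6 mm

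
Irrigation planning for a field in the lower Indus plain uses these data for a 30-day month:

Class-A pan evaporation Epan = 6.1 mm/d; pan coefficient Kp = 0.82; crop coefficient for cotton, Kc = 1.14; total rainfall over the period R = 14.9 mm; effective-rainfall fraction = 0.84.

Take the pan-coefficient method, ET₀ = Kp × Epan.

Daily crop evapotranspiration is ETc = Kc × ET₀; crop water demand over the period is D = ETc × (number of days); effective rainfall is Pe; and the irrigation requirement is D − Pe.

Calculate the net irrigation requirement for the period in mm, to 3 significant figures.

159 mm

ET₀ = 0.82 × 6.1 = 5.0020 mm/d
ETc = Kc × ET₀ = 1.14 × 5.0020 = 5.7023 mm/d
Crop demand D = ETc × 30 d = 5.7023 × 30 = 171.069 mm
Pe = 0.84 × 14.9 = 12.516 mm
D − Pe = 171.069 − 12.516 = 158.553 mm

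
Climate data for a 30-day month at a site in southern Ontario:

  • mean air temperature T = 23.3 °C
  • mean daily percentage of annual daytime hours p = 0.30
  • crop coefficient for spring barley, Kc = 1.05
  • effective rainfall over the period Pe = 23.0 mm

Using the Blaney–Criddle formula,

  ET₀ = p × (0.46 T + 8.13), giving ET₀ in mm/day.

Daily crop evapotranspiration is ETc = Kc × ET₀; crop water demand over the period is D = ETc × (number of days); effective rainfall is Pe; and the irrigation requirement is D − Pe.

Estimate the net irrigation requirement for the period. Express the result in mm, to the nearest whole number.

ET₀ = 0.30 × (0.46 × 23.3 + 8.13) = 0.30 × 18.848 = 5.6544 mm/d
ETc = Kc × ET₀ = 1.05 × 5.6544 = 5.9371 mm/d
Crop demand D = ETc × 30 d = 5.9371 × 30 = 178.113 mm
D − Pe = 178.113 − 23.0 = 155.113 mm

155 mm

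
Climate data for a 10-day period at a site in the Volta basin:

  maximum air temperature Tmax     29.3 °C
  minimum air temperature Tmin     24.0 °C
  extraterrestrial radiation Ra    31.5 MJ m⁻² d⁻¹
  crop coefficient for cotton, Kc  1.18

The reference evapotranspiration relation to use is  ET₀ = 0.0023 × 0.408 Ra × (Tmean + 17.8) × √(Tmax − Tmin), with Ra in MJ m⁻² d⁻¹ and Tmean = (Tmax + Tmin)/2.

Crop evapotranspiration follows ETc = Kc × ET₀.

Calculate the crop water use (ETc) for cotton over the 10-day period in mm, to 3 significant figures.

Tmean = (29.3 + 24.0)/2 = 26.65 °C
0.408 Ra = 0.408 × 31.5 = 12.8520 mm/d equivalent
ET₀ = 0.0023 × 12.8520 × (26.65 + 17.8) × √5.3 = 0.0023 × 12.8520 × 44.45 × 2.3022 = 3.0249 mm/d
ETc = Kc × ET₀ = 1.18 × 3.0249 = 3.5694 mm/d
Over 10 days: 3.5694 × 10 = 35.694 mm

35.7 mm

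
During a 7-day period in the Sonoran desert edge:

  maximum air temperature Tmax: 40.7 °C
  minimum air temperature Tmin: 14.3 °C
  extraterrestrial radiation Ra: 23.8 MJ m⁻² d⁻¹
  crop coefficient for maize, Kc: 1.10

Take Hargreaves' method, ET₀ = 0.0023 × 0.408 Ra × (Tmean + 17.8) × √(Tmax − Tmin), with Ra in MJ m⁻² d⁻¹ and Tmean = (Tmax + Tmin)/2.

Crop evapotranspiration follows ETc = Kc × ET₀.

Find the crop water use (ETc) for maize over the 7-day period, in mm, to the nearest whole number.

40 mm

Tmean = (40.7 + 14.3)/2 = 27.50 °C
0.408 Ra = 0.408 × 23.8 = 9.7104 mm/d equivalent
ET₀ = 0.0023 × 9.7104 × (27.50 + 17.8) × √26.4 = 0.0023 × 9.7104 × 45.30 × 5.1381 = 5.1984 mm/d
ETc = Kc × ET₀ = 1.10 × 5.1984 = 5.7182 mm/d
Over 7 days: 5.7182 × 7 = 40.027 mm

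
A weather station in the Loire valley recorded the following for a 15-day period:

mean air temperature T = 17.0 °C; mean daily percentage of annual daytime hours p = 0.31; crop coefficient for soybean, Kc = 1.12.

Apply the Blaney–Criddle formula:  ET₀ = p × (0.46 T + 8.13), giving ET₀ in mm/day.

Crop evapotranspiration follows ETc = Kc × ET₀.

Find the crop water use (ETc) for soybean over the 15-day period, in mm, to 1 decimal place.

ET₀ = 0.31 × (0.46 × 17.0 + 8.13) = 0.31 × 15.950 = 4.9445 mm/d
ETc = Kc × ET₀ = 1.12 × 4.9445 = 5.5378 mm/d
Over 15 days: 5.5378 × 15 = 83.067 mm

83.1 mm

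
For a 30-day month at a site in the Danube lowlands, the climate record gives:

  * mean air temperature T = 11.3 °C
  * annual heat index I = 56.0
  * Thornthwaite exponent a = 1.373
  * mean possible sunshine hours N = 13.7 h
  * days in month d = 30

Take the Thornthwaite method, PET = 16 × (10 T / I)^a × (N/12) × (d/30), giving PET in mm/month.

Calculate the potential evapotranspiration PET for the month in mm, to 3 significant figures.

10T/I = 10 × 11.3 / 56.0 = 2.0179
(10T/I)^a = 2.0179^1.373 = 2.6220
Uncorrected PET = 16 × 2.6220 = 41.952 mm
Correction = (N/12)(d/30) = (13.7/12)(30/30) = 1.1417
PET = 41.952 × 1.1417 = 47.897 mm/month

47.9 mm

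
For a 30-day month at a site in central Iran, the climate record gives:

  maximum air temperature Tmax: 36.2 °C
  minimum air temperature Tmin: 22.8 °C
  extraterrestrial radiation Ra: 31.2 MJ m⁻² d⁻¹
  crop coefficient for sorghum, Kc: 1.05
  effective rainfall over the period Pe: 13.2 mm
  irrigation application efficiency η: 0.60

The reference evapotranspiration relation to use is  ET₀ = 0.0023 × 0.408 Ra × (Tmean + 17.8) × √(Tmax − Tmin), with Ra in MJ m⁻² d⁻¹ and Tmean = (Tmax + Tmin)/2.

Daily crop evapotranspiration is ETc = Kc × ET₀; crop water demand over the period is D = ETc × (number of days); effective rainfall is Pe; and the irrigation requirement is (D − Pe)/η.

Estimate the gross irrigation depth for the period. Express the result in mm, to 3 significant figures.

244 mm

Tmean = (36.2 + 22.8)/2 = 29.50 °C
0.408 Ra = 0.408 × 31.2 = 12.7296 mm/d equivalent
ET₀ = 0.0023 × 12.7296 × (29.50 + 17.8) × √13.4 = 0.0023 × 12.7296 × 47.30 × 3.6606 = 5.0694 mm/d
ETc = Kc × ET₀ = 1.05 × 5.0694 = 5.3229 mm/d
Crop demand D = ETc × 30 d = 5.3229 × 30 = 159.687 mm
D − Pe = 159.687 − 13.2 = 146.487 mm
Gross irrigation = 146.487 / 0.60 = 244.145 mm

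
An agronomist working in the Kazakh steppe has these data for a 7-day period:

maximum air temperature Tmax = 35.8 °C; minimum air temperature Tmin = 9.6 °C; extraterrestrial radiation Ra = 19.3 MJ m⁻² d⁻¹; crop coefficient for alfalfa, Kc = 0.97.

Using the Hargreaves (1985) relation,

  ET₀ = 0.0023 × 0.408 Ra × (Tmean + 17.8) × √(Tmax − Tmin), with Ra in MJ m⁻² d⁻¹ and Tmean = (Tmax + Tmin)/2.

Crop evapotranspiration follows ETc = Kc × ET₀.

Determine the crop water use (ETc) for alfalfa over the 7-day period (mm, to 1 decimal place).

25.5 mm

Tmean = (35.8 + 9.6)/2 = 22.70 °C
0.408 Ra = 0.408 × 19.3 = 7.8744 mm/d equivalent
ET₀ = 0.0023 × 7.8744 × (22.70 + 17.8) × √26.2 = 0.0023 × 7.8744 × 40.50 × 5.1186 = 3.7545 mm/d
ETc = Kc × ET₀ = 0.97 × 3.7545 = 3.6419 mm/d
Over 7 days: 3.6419 × 7 = 25.493 mm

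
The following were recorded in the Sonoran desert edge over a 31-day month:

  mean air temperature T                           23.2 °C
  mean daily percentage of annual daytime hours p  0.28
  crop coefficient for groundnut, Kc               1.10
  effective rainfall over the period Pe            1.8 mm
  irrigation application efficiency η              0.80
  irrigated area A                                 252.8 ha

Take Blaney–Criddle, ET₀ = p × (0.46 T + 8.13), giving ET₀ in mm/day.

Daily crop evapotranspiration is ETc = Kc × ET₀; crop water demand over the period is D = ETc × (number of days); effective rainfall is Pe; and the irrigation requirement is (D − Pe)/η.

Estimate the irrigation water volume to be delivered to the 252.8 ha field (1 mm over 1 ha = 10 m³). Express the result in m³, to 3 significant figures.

ET₀ = 0.28 × (0.46 × 23.2 + 8.13) = 0.28 × 18.802 = 5.2646 mm/d
ETc = Kc × ET₀ = 1.10 × 5.2646 = 5.7911 mm/d
Crop demand D = ETc × 31 d = 5.7911 × 31 = 179.524 mm
D − Pe = 179.524 − 1.8 = 177.724 mm
Gross irrigation = 177.724 / 0.80 = 222.155 mm
Volume = 222.155 mm × 252.8 ha × 10 = 561607.8 m³

562000 m³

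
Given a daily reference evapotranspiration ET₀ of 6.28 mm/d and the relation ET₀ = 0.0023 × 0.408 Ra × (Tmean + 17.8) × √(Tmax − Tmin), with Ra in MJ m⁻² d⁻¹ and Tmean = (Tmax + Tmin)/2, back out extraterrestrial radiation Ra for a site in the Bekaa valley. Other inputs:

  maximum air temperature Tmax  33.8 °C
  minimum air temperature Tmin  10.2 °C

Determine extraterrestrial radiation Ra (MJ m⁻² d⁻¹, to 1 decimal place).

34.6 MJ m⁻² d⁻¹

Tmean = (33.8+10.2)/2 = 22.00 °C; ΔT = 23.6
Ra = ET₀ / [0.0023 × 0.408 × (Tmean+17.8) × √ΔT]
   = 6.28 / (0.0023 × 0.408 × 39.80 × 4.8580) = 34.612 MJ m⁻² d⁻¹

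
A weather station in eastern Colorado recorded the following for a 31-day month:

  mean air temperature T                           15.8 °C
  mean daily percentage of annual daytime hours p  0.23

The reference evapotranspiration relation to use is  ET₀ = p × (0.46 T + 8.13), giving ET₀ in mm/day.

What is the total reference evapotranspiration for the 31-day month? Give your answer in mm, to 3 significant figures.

110 mm

ET₀ = 0.23 × (0.46 × 15.8 + 8.13) = 0.23 × 15.398 = 3.5415 mm/d
Monthly total = 3.5415 × 31 = 109.787 mm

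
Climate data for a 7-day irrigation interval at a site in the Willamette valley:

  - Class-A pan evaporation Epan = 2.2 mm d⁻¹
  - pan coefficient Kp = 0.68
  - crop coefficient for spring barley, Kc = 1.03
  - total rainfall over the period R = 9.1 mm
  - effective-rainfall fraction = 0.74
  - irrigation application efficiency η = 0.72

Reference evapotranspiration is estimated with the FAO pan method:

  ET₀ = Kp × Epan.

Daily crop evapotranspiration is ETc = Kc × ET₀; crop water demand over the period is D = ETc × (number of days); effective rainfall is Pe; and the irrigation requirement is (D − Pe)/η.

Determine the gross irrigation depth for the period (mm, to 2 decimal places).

ET₀ = 0.68 × 2.2 = 1.4960 mm/d
ETc = Kc × ET₀ = 1.03 × 1.4960 = 1.5409 mm/d
Crop demand D = ETc × 7 d = 1.5409 × 7 = 10.786 mm
Pe = 0.74 × 9.1 = 6.734 mm
D − Pe = 10.786 − 6.734 = 4.052 mm
Gross irrigation = 4.052 / 0.72 = 5.628 mm

5.63 mm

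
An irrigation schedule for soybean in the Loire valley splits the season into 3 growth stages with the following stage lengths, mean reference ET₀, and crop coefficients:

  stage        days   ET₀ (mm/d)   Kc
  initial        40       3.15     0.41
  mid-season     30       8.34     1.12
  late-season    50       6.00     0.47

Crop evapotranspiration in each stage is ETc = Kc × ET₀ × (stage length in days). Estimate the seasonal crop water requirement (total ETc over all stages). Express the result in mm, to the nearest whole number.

473 mm

initial: 0.41 × 3.15 × 40 = 51.66 mm
mid-season: 1.12 × 8.34 × 30 = 280.22 mm
late-season: 0.47 × 6.00 × 50 = 141.00 mm
Seasonal total = 472.88 mm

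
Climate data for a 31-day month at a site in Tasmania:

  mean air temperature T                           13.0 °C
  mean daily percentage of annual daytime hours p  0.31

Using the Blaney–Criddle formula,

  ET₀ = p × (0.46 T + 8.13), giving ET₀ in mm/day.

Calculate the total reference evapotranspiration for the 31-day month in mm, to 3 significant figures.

136 mm

ET₀ = 0.31 × (0.46 × 13.0 + 8.13) = 0.31 × 14.110 = 4.3741 mm/d
Monthly total = 4.3741 × 31 = 135.597 mm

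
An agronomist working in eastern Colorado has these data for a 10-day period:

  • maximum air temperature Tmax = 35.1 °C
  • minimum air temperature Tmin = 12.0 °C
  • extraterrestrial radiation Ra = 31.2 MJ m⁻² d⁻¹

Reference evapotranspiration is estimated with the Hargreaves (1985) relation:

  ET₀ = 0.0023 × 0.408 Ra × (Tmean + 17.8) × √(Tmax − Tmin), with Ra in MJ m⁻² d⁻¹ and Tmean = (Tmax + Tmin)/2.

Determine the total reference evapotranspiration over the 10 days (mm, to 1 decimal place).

58.2 mm

Tmean = (35.1 + 12.0)/2 = 23.55 °C
0.408 Ra = 0.408 × 31.2 = 12.7296 mm/d equivalent
ET₀ = 0.0023 × 12.7296 × (23.55 + 17.8) × √23.1 = 0.0023 × 12.7296 × 41.35 × 4.8062 = 5.8186 mm/d
Over 10 days: 5.8186 × 10 = 58.186 mm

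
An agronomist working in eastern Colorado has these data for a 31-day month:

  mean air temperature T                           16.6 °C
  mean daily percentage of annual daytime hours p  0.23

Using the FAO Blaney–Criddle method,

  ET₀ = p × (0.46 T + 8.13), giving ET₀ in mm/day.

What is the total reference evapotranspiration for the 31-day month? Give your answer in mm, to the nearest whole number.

112 mm

ET₀ = 0.23 × (0.46 × 16.6 + 8.13) = 0.23 × 15.766 = 3.6262 mm/d
Monthly total = 3.6262 × 31 = 112.412 mm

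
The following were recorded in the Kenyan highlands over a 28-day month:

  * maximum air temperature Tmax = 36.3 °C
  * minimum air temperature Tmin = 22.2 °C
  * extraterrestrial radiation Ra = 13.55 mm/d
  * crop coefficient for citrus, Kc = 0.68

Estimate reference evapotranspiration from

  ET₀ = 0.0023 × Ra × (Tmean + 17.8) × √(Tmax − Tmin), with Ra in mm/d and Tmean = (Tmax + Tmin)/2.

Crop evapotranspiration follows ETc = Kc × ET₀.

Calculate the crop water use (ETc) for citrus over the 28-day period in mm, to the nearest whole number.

105 mm

Tmean = (36.3 + 22.2)/2 = 29.25 °C
ET₀ = 0.0023 × 13.55 × (29.25 + 17.8) × √14.1 = 0.0023 × 13.55 × 47.05 × 3.7550 = 5.5060 mm/d
ETc = Kc × ET₀ = 0.68 × 5.5060 = 3.7441 mm/d
Over 28 days: 3.7441 × 28 = 104.835 mm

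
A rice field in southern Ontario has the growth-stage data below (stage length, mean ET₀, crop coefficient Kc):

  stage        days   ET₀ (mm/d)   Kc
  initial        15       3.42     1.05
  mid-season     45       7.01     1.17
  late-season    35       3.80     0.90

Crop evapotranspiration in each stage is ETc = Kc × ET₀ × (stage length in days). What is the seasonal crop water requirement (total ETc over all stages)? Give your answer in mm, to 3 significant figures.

543 mm

initial: 1.05 × 3.42 × 15 = 53.87 mm
mid-season: 1.17 × 7.01 × 45 = 369.08 mm
late-season: 0.90 × 3.80 × 35 = 119.70 mm
Seasonal total = 542.65 mm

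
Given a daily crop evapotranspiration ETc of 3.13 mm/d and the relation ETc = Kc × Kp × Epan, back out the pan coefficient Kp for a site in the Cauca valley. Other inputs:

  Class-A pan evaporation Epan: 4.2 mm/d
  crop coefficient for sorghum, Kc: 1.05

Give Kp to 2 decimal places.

ETc = Kc × Kp × Epan  ⇒  Kp = ETc / (Kc × Epan)
Kp = 3.13 / (1.05 × 4.2) = 3.13 / 4.410 = 0.7098

0.71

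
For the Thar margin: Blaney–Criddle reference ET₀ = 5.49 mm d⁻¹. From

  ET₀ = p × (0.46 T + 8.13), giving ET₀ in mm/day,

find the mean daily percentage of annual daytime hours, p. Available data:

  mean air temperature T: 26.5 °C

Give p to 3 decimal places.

0.270

p = ET₀ / (0.46 T + 8.13) = 5.49 / (0.46 × 26.5 + 8.13) = 5.49 / 20.320 = 0.2702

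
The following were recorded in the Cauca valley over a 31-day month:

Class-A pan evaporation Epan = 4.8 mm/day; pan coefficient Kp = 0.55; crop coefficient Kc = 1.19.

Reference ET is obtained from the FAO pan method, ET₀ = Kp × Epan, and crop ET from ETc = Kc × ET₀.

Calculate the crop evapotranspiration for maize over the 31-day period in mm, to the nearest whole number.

ET₀ = 0.55 × 4.8 = 2.6400 mm/d
ETc = Kc × ET₀ = 1.19 × 2.6400 = 3.1416 mm/d
Over 31 days: 3.1416 × 31 = 97.390 mm

97 mm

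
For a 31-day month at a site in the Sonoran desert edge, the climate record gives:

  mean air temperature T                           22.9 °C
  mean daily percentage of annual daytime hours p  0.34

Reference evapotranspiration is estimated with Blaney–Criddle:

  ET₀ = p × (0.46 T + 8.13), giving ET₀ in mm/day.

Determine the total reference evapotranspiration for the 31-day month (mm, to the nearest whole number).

ET₀ = 0.34 × (0.46 × 22.9 + 8.13) = 0.34 × 18.664 = 6.3458 mm/d
Monthly total = 6.3458 × 31 = 196.720 mm

197 mm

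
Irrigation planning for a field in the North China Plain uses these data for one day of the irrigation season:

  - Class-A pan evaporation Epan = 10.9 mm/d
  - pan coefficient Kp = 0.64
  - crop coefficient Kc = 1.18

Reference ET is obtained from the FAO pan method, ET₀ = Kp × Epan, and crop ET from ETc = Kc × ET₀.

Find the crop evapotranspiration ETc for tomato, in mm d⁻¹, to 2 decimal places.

8.23 mm d⁻¹

ET₀ = 0.64 × 10.9 = 6.9760 mm/d
ETc = Kc × ET₀ = 1.18 × 6.9760 = 8.2317 mm/d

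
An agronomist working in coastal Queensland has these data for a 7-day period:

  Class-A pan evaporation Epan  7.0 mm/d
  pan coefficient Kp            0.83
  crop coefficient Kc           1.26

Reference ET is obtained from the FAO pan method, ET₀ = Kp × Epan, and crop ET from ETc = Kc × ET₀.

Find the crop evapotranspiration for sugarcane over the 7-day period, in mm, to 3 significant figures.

ET₀ = 0.83 × 7.0 = 5.8100 mm/d
ETc = Kc × ET₀ = 1.26 × 5.8100 = 7.3206 mm/d
Over 7 days: 7.3206 × 7 = 51.244 mm

51.2 mm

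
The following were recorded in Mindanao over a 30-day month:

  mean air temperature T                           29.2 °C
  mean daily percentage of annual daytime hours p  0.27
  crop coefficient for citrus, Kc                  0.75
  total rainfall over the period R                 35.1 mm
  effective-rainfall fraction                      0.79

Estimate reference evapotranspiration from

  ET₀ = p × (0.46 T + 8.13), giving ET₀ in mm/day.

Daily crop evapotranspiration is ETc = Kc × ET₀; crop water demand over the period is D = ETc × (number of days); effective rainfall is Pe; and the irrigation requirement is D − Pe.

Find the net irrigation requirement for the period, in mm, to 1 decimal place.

103.3 mm

ET₀ = 0.27 × (0.46 × 29.2 + 8.13) = 0.27 × 21.562 = 5.8217 mm/d
ETc = Kc × ET₀ = 0.75 × 5.8217 = 4.3663 mm/d
Crop demand D = ETc × 30 d = 4.3663 × 30 = 130.989 mm
Pe = 0.79 × 35.1 = 27.729 mm
D − Pe = 130.989 − 27.729 = 103.260 mm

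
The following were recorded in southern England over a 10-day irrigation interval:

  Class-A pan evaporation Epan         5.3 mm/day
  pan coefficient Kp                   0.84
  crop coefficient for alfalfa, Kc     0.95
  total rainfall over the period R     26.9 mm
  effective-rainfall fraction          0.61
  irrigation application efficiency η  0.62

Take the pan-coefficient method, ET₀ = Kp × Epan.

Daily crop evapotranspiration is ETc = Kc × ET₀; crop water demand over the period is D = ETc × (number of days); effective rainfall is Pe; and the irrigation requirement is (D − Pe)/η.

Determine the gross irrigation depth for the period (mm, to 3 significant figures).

ET₀ = 0.84 × 5.3 = 4.4520 mm/d
ETc = Kc × ET₀ = 0.95 × 4.4520 = 4.2294 mm/d
Crop demand D = ETc × 10 d = 4.2294 × 10 = 42.294 mm
Pe = 0.61 × 26.9 = 16.409 mm
D − Pe = 42.294 − 16.409 = 25.885 mm
Gross irrigation = 25.885 / 0.62 = 41.750 mm

41.8 mm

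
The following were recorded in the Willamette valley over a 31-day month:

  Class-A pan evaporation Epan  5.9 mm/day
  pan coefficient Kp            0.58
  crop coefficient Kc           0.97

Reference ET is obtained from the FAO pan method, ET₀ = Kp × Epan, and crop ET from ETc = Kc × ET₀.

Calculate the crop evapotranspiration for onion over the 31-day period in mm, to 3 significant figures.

ET₀ = 0.58 × 5.9 = 3.4220 mm/d
ETc = Kc × ET₀ = 0.97 × 3.4220 = 3.3193 mm/d
Over 31 days: 3.3193 × 31 = 102.898 mm

103 mm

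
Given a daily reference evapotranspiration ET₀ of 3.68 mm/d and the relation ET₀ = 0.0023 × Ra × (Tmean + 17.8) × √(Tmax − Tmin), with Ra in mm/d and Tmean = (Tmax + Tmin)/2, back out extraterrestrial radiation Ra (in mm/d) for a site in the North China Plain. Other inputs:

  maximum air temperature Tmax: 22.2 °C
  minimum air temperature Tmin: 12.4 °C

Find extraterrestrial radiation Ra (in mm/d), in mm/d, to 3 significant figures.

Tmean = 17.30 °C; √ΔT = 3.1305
Ra = ET₀ / [0.0023 × (Tmean+17.8) × √ΔT] = 3.68 / (0.0023 × 35.10 × 3.1305) = 14.561 mm/d

14.6 mm/d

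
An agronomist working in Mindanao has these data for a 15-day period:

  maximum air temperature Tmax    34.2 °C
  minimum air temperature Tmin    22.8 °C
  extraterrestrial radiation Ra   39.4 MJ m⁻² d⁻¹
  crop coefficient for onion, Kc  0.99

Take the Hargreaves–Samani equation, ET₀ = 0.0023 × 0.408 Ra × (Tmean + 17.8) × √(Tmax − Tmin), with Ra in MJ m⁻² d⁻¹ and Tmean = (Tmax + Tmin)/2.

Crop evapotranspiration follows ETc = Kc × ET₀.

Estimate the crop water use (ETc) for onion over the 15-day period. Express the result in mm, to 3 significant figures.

Tmean = (34.2 + 22.8)/2 = 28.50 °C
0.408 Ra = 0.408 × 39.4 = 16.0752 mm/d equivalent
ET₀ = 0.0023 × 16.0752 × (28.50 + 17.8) × √11.4 = 0.0023 × 16.0752 × 46.30 × 3.3764 = 5.7799 mm/d
ETc = Kc × ET₀ = 0.99 × 5.7799 = 5.7221 mm/d
Over 15 days: 5.7221 × 15 = 85.832 mm

85.8 mm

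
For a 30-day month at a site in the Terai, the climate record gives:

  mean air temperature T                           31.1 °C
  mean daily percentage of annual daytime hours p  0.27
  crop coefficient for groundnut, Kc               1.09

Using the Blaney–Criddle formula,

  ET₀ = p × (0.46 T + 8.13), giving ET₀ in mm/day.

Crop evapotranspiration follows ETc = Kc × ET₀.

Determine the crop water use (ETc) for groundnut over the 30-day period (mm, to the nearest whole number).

198 mm

ET₀ = 0.27 × (0.46 × 31.1 + 8.13) = 0.27 × 22.436 = 6.0577 mm/d
ETc = Kc × ET₀ = 1.09 × 6.0577 = 6.6029 mm/d
Over 30 days: 6.6029 × 30 = 198.087 mm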